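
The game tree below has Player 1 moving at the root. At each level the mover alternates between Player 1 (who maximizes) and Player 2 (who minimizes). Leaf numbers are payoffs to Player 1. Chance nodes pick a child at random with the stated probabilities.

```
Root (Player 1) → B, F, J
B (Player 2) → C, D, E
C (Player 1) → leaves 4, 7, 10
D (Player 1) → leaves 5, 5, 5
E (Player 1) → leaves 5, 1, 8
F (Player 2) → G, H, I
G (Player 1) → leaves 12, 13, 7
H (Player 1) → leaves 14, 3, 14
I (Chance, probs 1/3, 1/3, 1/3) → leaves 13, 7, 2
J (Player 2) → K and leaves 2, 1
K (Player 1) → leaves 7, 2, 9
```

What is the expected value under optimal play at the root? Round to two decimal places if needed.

C (Player 1): max(4, 7, 10) = 10
D (Player 1): max(5, 5, 5) = 5
E (Player 1): max(5, 1, 8) = 8
B (Player 2): min(10, 5, 8) = 5
G (Player 1): max(12, 13, 7) = 13
H (Player 1): max(14, 3, 14) = 14
I (Chance): 1/3·13 + 1/3·7 + 1/3·2 = 7.33
F (Player 2): min(13, 14, 7.33) = 7.33
K (Player 1): max(7, 2, 9) = 9
J (Player 2): min(9, 2, 1) = 1
Root (Player 1): max(5, 7.33, 1) = 7.33

7.33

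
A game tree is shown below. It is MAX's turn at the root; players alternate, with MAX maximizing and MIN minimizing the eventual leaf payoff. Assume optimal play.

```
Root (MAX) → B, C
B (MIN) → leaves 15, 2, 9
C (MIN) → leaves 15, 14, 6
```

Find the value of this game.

B (MIN): min(15, 2, 9) = 2
C (MIN): min(15, 14, 6) = 6
Root (MAX): max(2, 6) = 6

6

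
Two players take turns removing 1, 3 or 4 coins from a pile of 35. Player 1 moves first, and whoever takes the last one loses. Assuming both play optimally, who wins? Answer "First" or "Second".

First

Compute winning (W) and losing (L) positions by backward induction:
i:   0  1  2  3  4  5  6  7  8  9 10 11 12 13 14 15 16 17 18 19 20 21 22 23 24 25 26 27 28 29 30 31 32 33 34 35
     W  L  W  L  W  W  W  W  L  W  L  W  W  W  W  L  W  L  W  W  W  W  L  W  L  W  W  W  W  L  W  L  W  W  W  W
Position 35 is W, so the first player wins.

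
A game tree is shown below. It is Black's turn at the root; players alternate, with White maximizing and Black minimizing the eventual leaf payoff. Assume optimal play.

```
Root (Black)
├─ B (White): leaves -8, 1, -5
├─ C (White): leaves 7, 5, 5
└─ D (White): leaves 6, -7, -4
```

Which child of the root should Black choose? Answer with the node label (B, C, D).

B

B (White): max(-8, 1, -5) = 1
C (White): max(7, 5, 5) = 7
D (White): max(6, -7, -4) = 6
Root (Black): min(1, 7, 6) = 1
Black picks the child with the lowest value: B (value 1).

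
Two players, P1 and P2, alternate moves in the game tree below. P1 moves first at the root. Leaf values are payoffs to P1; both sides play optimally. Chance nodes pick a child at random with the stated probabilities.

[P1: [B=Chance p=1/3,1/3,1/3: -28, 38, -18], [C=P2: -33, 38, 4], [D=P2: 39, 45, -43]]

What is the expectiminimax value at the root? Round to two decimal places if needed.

B (Chance): 1/3·-28 + 1/3·38 + 1/3·-18 = -2.67
C (P2): min(-33, 38, 4) = -33
D (P2): min(39, 45, -43) = -43
Root (P1): max(-2.67, -33, -43) = -2.67

-2.67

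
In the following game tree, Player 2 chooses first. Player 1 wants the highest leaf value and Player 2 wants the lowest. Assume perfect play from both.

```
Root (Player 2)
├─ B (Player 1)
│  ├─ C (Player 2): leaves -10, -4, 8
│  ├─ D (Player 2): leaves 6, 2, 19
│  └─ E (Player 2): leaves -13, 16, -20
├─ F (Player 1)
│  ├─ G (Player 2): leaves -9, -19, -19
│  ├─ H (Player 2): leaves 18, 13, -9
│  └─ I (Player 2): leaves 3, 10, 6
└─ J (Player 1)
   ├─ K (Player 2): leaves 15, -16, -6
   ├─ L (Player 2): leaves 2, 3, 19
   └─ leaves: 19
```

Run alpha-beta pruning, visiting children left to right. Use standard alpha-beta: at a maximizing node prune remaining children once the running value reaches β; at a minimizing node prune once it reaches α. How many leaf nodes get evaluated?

C [α=-∞,β=+∞]: v=-10
D [α=-10,β=+∞]: v=2
E [α=2,β=+∞]: v=-13 after child 1 ≤ α → α-cutoff, skip 2
B [α=-∞,β=+∞]: v=2
G [α=-∞,β=2]: v=-19
H [α=-19,β=2]: v=-9
I [α=-9,β=2]: v=3
F [α=-∞,β=2]: v=3
K [α=-∞,β=2]: v=-16
L [α=-16,β=2]: v=2
J [α=-∞,β=2]: v=2 after child 2 ≥ β → β-cutoff, skip 1
Root [α=-∞,β=+∞]: v=2
Leaves evaluated: 22 of 25.

22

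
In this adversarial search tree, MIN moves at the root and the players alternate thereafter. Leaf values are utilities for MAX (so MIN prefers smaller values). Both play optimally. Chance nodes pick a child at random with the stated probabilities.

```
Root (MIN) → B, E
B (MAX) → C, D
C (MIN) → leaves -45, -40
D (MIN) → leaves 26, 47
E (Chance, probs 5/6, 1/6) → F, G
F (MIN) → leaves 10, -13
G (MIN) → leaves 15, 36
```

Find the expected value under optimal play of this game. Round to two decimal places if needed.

C (MIN): min(-45, -40) = -45
D (MIN): min(26, 47) = 26
B (MAX): max(-45, 26) = 26
F (MIN): min(10, -13) = -13
G (MIN): min(15, 36) = 15
E (Chance): 5/6·-13 + 1/6·15 = -8.33
Root (MIN): min(26, -8.33) = -8.33

-8.33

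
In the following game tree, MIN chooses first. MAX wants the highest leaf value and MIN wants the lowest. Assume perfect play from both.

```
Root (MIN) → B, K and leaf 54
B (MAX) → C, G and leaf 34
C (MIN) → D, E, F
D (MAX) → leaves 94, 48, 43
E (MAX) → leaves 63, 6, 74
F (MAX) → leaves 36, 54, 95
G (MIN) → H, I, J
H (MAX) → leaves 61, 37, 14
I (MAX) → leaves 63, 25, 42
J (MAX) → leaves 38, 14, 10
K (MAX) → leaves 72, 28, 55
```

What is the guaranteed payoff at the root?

54

D (MAX): max(94, 48, 43) = 94
E (MAX): max(63, 6, 74) = 74
F (MAX): max(36, 54, 95) = 95
C (MIN): min(94, 74, 95) = 74
H (MAX): max(61, 37, 14) = 61
I (MAX): max(63, 25, 42) = 63
J (MAX): max(38, 14, 10) = 38
G (MIN): min(61, 63, 38) = 38
B (MAX): max(74, 38, 34) = 74
K (MAX): max(72, 28, 55) = 72
Root (MIN): min(74, 72, 54) = 54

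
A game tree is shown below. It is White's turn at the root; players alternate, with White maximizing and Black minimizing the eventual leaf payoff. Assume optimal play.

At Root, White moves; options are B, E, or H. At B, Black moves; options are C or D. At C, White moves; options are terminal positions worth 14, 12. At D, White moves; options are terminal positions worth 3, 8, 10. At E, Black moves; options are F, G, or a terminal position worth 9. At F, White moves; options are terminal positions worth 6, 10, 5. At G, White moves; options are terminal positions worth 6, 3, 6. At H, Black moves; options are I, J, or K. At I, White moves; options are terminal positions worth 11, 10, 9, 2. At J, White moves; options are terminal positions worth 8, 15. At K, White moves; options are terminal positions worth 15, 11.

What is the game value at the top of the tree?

C (White): max(14, 12) = 14
D (White): max(3, 8, 10) = 10
B (Black): min(14, 10) = 10
F (White): max(6, 10, 5) = 10
G (White): max(6, 3, 6) = 6
E (Black): min(10, 6, 9) = 6
I (White): max(11, 10, 9, 2) = 11
J (White): max(8, 15) = 15
K (White): max(15, 11) = 15
H (Black): min(11, 15, 15) = 11
Root (White): max(10, 6, 11) = 11

11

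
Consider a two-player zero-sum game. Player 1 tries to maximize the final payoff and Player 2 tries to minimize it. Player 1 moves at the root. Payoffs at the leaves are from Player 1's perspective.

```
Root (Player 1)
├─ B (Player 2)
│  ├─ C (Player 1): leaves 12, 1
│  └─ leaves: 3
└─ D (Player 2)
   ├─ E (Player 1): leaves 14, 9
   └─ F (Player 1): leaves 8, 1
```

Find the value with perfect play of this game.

C (Player 1): max(12, 1) = 12
B (Player 2): min(12, 3) = 3
E (Player 1): max(14, 9) = 14
F (Player 1): max(8, 1) = 8
D (Player 2): min(14, 8) = 8
Root (Player 1): max(3, 8) = 8

8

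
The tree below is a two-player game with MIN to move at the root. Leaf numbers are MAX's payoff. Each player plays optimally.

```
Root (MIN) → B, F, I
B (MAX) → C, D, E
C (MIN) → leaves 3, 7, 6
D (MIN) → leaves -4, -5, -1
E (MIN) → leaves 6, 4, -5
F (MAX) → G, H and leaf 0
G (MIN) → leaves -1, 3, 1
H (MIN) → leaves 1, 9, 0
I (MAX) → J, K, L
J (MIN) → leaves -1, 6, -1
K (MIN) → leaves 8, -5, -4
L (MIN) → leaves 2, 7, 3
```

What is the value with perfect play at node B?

C: min(3, 7, 6) = 3
D: min(-4, -5, -1) = -5
E: min(6, 4, -5) = -5
B: max(3, -5, -5) = 3

3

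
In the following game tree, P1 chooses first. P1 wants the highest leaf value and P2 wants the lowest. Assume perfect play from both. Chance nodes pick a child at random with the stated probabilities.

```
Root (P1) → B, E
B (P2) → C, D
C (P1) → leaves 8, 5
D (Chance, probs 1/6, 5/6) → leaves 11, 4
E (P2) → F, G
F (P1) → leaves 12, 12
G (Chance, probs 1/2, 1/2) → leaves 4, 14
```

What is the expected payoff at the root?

C (P1): max(8, 5) = 8
D (Chance): 1/6·11 + 5/6·4 = 5.17
B (P2): min(8, 5.17) = 5.17
F (P1): max(12, 12) = 12
G (Chance): 1/2·4 + 1/2·14 = 9
E (P2): min(12, 9) = 9
Root (P1): max(5.17, 9) = 9

9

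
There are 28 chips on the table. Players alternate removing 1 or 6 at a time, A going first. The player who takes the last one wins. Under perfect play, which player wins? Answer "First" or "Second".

Second

i:   0  1  2  3  4  5  6  7  8  9 10 11 12 13 14 15 16 17 18 19 20 21 22 23 24 25 26 27 28
     L  W  L  W  L  W  W  L  W  L  W  L  W  W  L  W  L  W  L  W  W  L  W  L  W  L  W  W  L
Position 28 is L, so the second player wins.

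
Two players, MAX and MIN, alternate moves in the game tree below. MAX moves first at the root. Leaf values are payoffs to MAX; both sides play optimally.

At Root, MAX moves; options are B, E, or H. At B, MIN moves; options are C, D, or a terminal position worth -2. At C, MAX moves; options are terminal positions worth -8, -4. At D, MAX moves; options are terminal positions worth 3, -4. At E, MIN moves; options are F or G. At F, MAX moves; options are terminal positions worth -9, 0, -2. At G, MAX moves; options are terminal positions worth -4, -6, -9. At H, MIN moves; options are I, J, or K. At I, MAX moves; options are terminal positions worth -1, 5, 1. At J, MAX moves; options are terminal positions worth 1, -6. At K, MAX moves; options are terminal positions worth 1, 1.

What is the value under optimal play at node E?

-4

F: max(-9, 0, -2) = 0
G: max(-4, -6, -9) = -4
E: min(0, -4) = -4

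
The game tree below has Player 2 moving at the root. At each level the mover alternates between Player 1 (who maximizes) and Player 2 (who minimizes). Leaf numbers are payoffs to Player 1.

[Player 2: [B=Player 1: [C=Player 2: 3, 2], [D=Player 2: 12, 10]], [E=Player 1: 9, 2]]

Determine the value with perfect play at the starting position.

9

C (Player 2): min(3, 2) = 2
D (Player 2): min(12, 10) = 10
B (Player 1): max(2, 10) = 10
E (Player 1): max(9, 2) = 9
Root (Player 2): min(10, 9) = 9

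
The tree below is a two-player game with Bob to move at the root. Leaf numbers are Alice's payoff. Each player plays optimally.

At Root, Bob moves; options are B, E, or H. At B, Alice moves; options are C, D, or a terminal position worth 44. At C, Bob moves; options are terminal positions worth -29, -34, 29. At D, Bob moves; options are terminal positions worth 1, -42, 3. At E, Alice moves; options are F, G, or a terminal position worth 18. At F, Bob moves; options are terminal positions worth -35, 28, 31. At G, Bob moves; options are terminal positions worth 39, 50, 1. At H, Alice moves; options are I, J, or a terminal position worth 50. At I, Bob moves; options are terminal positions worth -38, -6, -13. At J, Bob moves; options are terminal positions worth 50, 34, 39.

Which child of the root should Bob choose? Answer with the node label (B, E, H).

C (Bob): min(-29, -34, 29) = -34
D (Bob): min(1, -42, 3) = -42
B (Alice): max(-34, -42, 44) = 44
F (Bob): min(-35, 28, 31) = -35
G (Bob): min(39, 50, 1) = 1
E (Alice): max(-35, 1, 18) = 18
I (Bob): min(-38, -6, -13) = -38
J (Bob): min(50, 34, 39) = 34
H (Alice): max(-38, 34, 50) = 50
Root (Bob): min(44, 18, 50) = 18
Bob picks the child with the lowest value: E (value 18).

E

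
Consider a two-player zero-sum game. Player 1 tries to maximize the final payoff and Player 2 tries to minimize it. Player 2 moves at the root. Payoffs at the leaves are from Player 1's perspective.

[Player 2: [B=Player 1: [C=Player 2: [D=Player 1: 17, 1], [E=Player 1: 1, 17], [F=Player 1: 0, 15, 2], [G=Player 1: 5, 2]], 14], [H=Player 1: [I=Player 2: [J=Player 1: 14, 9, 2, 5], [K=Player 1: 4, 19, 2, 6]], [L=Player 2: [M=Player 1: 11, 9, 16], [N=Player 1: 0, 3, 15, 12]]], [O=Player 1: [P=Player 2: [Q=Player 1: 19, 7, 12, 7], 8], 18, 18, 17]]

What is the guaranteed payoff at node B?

D: max(17, 1) = 17
E: max(1, 17) = 17
F: max(0, 15, 2) = 15
G: max(5, 2) = 5
C: min(17, 17, 15, 5) = 5
B: max(5, 14) = 14

14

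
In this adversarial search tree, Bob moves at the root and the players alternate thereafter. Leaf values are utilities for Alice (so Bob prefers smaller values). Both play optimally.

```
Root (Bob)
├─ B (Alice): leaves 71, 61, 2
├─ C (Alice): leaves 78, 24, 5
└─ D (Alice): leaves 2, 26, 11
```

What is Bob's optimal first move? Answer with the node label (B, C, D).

D

B (Alice): max(71, 61, 2) = 71
C (Alice): max(78, 24, 5) = 78
D (Alice): max(2, 26, 11) = 26
Root (Bob): min(71, 78, 26) = 26
Bob picks the child with the lowest value: D (value 26).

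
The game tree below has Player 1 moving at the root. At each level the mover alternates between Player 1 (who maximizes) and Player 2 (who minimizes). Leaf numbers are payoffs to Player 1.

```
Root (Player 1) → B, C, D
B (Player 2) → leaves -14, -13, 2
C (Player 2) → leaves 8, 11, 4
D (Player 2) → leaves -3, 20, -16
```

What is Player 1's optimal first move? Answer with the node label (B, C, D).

B (Player 2): min(-14, -13, 2) = -14
C (Player 2): min(8, 11, 4) = 4
D (Player 2): min(-3, 20, -16) = -16
Root (Player 1): max(-14, 4, -16) = 4
Player 1 picks the child with the highest value: C (value 4).

C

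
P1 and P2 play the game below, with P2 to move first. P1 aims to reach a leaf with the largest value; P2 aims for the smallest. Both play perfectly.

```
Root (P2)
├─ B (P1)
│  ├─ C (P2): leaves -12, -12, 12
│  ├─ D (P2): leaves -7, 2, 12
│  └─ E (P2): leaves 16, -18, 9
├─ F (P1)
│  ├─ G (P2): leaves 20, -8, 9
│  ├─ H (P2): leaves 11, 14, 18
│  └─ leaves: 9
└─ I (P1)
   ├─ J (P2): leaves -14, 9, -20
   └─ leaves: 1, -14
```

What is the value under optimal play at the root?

C (P2): min(-12, -12, 12) = -12
D (P2): min(-7, 2, 12) = -7
E (P2): min(16, -18, 9) = -18
B (P1): max(-12, -7, -18) = -7
G (P2): min(20, -8, 9) = -8
H (P2): min(11, 14, 18) = 11
F (P1): max(-8, 11, 9) = 11
J (P2): min(-14, 9, -20) = -20
I (P1): max(-20, 1, -14) = 1
Root (P2): min(-7, 11, 1) = -7

-7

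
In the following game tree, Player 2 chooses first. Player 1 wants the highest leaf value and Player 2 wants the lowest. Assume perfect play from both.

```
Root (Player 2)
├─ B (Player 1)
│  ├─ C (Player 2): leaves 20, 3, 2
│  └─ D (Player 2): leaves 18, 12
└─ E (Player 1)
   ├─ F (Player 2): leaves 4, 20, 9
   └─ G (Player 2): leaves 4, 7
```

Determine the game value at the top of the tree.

C (Player 2): min(20, 3, 2) = 2
D (Player 2): min(18, 12) = 12
B (Player 1): max(2, 12) = 12
F (Player 2): min(4, 20, 9) = 4
G (Player 2): min(4, 7) = 4
E (Player 1): max(4, 4) = 4
Root (Player 2): min(12, 4) = 4

4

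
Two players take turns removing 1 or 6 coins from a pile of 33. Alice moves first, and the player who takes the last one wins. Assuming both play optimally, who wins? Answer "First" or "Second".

Mark each pile size as W (mover wins) or L (mover loses):
i:   0  1  2  3  4  5  6  7  8  9 10 11 12 13 14 15 16 17 18 19 20 21 22 23 24 25 26 27 28 29 30 31 32 33
     L  W  L  W  L  W  W  L  W  L  W  L  W  W  L  W  L  W  L  W  W  L  W  L  W  L  W  W  L  W  L  W  L  W
Position 33 is W, so the first player wins.

First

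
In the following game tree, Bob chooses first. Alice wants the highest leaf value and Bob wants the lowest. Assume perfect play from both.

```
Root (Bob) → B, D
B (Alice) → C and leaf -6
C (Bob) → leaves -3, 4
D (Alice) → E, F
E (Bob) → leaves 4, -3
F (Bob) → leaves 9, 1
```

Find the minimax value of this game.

C (Bob): min(-3, 4) = -3
B (Alice): max(-3, -6) = -3
E (Bob): min(4, -3) = -3
F (Bob): min(9, 1) = 1
D (Alice): max(-3, 1) = 1
Root (Bob): min(-3, 1) = -3

-3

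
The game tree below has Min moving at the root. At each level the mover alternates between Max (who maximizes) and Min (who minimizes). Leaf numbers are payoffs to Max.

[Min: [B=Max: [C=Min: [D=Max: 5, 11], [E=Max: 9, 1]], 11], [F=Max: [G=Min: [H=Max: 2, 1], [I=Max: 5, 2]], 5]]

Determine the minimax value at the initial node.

D (Max): max(5, 11) = 11
E (Max): max(9, 1) = 9
C (Min): min(11, 9) = 9
B (Max): max(9, 11) = 11
H (Max): max(2, 1) = 2
I (Max): max(5, 2) = 5
G (Min): min(2, 5) = 2
F (Max): max(2, 5) = 5
Root (Min): min(11, 5) = 5

5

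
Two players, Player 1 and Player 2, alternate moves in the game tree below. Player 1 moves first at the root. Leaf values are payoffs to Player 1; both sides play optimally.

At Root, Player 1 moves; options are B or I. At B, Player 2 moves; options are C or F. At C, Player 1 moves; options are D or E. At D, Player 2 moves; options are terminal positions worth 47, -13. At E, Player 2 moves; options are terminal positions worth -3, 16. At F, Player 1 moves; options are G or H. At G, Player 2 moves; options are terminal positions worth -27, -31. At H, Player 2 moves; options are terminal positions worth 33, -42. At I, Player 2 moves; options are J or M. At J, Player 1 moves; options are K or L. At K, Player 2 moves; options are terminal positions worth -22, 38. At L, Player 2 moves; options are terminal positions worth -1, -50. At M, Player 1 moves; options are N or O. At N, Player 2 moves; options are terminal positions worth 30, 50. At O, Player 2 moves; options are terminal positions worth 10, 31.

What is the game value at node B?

D: min(47, -13) = -13
E: min(-3, 16) = -3
C: max(-13, -3) = -3
G: min(-27, -31) = -31
H: min(33, -42) = -42
F: max(-31, -42) = -31
B: min(-3, -31) = -31

-31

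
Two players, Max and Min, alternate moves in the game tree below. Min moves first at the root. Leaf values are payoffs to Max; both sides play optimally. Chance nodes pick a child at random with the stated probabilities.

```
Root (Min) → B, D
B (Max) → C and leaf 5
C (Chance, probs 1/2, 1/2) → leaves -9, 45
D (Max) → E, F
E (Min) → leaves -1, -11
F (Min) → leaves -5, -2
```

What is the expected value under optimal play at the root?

C (Chance): 1/2·-9 + 1/2·45 = 18
B (Max): max(18, 5) = 18
E (Min): min(-1, -11) = -11
F (Min): min(-5, -2) = -5
D (Max): max(-11, -5) = -5
Root (Min): min(18, -5) = -5

-5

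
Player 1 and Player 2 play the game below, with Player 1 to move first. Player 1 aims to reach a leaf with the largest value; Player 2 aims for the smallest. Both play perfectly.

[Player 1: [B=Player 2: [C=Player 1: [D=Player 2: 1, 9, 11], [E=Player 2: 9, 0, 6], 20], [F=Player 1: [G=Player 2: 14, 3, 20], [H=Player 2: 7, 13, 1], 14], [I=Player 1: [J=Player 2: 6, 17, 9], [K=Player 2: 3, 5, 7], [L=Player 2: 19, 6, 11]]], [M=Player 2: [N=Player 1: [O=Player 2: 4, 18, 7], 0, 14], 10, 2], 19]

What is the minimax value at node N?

O: min(4, 18, 7) = 4
N: max(4, 0, 14) = 14

14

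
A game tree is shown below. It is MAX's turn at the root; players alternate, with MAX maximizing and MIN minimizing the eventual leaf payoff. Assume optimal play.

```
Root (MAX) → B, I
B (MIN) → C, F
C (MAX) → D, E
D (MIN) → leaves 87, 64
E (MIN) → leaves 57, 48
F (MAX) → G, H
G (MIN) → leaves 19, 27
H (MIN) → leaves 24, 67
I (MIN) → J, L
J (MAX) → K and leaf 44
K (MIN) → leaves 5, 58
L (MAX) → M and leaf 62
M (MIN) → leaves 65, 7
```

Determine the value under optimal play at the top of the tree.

44

D (MIN): min(87, 64) = 64
E (MIN): min(57, 48) = 48
C (MAX): max(64, 48) = 64
G (MIN): min(19, 27) = 19
H (MIN): min(24, 67) = 24
F (MAX): max(19, 24) = 24
B (MIN): min(64, 24) = 24
K (MIN): min(5, 58) = 5
J (MAX): max(5, 44) = 44
M (MIN): min(65, 7) = 7
L (MAX): max(7, 62) = 62
I (MIN): min(44, 62) = 44
Root (MAX): max(24, 44) = 44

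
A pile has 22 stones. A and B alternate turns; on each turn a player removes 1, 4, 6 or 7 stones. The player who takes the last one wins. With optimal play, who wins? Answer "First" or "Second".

First

Compute winning (W) and losing (L) positions by backward induction:
i:   0  1  2  3  4  5  6  7  8  9 10 11 12 13 14 15 16 17 18 19 20 21 22
     L  W  L  W  W  L  W  W  W  W  L  W  W  L  W  L  W  W  L  W  W  W  W
Position 22 is W, so the first player wins.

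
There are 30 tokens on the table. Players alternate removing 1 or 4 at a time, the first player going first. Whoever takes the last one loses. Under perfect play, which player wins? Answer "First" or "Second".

Compute winning (W) and losing (L) positions by backward induction:
i:   0  1  2  3  4  5  6  7  8  9 10 11 12 13 14 15 16 17 18 19 20 21 22 23 24 25 26 27 28 29 30
     W  L  W  L  W  W  L  W  L  W  W  L  W  L  W  W  L  W  L  W  W  L  W  L  W  W  L  W  L  W  W
Position 30 is W, so the first player wins.

First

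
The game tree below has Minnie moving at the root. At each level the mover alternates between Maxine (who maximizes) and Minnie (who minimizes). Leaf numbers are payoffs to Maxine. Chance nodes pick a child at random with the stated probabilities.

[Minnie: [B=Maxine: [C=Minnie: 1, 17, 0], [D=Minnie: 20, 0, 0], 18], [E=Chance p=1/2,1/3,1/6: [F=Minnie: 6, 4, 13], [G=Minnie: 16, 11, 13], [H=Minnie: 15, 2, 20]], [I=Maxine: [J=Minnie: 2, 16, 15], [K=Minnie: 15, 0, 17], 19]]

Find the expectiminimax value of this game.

C (Minnie): min(1, 17, 0) = 0
D (Minnie): min(20, 0, 0) = 0
B (Maxine): max(0, 0, 18) = 18
F (Minnie): min(6, 4, 13) = 4
G (Minnie): min(16, 11, 13) = 11
H (Minnie): min(15, 2, 20) = 2
E (Chance): 1/2·4 + 1/3·11 + 1/6·2 = 6
J (Minnie): min(2, 16, 15) = 2
K (Minnie): min(15, 0, 17) = 0
I (Maxine): max(2, 0, 19) = 19
Root (Minnie): min(18, 6, 19) = 6

6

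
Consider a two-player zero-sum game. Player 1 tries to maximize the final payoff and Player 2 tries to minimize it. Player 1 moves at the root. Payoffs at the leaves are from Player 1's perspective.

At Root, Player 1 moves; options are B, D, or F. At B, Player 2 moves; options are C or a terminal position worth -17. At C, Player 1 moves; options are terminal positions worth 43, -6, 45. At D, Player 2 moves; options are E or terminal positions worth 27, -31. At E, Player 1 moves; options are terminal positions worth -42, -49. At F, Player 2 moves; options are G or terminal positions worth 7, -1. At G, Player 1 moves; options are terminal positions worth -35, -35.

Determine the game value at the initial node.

C (Player 1): max(43, -6, 45) = 45
B (Player 2): min(45, -17) = -17
E (Player 1): max(-42, -49) = -42
D (Player 2): min(-42, 27, -31) = -42
G (Player 1): max(-35, -35) = -35
F (Player 2): min(-35, 7, -1) = -35
Root (Player 1): max(-17, -42, -35) = -17

-17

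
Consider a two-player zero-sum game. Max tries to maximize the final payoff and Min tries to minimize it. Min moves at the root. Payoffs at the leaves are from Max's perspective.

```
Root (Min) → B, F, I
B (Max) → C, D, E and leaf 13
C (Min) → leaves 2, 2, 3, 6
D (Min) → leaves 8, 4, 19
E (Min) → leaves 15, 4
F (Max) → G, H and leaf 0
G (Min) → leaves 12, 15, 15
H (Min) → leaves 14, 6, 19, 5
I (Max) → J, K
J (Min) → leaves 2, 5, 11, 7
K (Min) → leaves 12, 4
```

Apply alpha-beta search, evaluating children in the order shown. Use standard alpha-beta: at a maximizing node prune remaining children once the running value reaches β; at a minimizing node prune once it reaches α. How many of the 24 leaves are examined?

22

C [α=-∞,β=+∞]: v=2
D [α=2,β=+∞]: v=4
E [α=4,β=+∞]: v=4
B [α=-∞,β=+∞]: v=13
G [α=-∞,β=13]: v=12
H [α=12,β=13]: v=6 after child 2 ≤ α → α-cutoff, skip 2
F [α=-∞,β=13]: v=12
J [α=-∞,β=12]: v=2
K [α=2,β=12]: v=4
I [α=-∞,β=12]: v=4
Root [α=-∞,β=+∞]: v=4
Leaves evaluated: 22 of 24.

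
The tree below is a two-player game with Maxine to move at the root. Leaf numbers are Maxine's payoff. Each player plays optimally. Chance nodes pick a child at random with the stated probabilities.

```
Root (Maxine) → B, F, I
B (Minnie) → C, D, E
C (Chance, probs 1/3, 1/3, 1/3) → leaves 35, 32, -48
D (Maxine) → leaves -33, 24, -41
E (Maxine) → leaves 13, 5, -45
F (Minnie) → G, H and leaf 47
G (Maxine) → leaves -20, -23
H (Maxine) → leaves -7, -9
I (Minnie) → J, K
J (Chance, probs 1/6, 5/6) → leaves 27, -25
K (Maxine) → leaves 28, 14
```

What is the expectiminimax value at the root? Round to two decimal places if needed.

6.33

C (Chance): 1/3·35 + 1/3·32 + 1/3·-48 = 6.33
D (Maxine): max(-33, 24, -41) = 24
E (Maxine): max(13, 5, -45) = 13
B (Minnie): min(6.33, 24, 13) = 6.33
G (Maxine): max(-20, -23) = -20
H (Maxine): max(-7, -9) = -7
F (Minnie): min(-20, -7, 47) = -20
J (Chance): 1/6·27 + 5/6·-25 = -16.33
K (Maxine): max(28, 14) = 28
I (Minnie): min(-16.33, 28) = -16.33
Root (Maxine): max(6.33, -20, -16.33) = 6.33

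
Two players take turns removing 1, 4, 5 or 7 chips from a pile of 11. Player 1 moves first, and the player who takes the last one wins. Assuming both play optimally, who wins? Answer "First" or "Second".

First

Positions where the player to move wins (W) vs loses (L):
i:   0  1  2  3  4  5  6  7  8  9 10 11
     L  W  L  W  W  W  W  W  L  W  L  W
Position 11 is W, so the first player wins.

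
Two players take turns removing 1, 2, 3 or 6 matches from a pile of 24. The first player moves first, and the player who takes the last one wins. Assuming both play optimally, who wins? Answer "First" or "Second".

Compute winning (W) and losing (L) positions by backward induction:
i:   0  1  2  3  4  5  6  7  8  9 10 11 12 13 14 15 16 17 18 19 20 21 22 23 24
     L  W  W  W  L  W  W  W  L  W  W  W  L  W  W  W  L  W  W  W  L  W  W  W  L
Position 24 is L, so the second player wins.

Second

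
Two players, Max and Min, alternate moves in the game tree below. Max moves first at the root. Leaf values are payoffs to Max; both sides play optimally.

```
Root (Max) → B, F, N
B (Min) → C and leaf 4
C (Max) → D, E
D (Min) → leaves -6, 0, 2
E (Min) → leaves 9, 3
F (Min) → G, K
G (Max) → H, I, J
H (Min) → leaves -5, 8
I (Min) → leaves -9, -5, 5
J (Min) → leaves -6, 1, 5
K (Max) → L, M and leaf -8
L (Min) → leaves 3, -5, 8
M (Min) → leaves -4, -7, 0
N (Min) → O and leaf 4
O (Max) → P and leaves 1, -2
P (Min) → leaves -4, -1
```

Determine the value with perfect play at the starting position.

3

D (Min): min(-6, 0, 2) = -6
E (Min): min(9, 3) = 3
C (Max): max(-6, 3) = 3
B (Min): min(3, 4) = 3
H (Min): min(-5, 8) = -5
I (Min): min(-9, -5, 5) = -9
J (Min): min(-6, 1, 5) = -6
G (Max): max(-5, -9, -6) = -5
L (Min): min(3, -5, 8) = -5
M (Min): min(-4, -7, 0) = -7
K (Max): max(-5, -7, -8) = -5
F (Min): min(-5, -5) = -5
P (Min): min(-4, -1) = -4
O (Max): max(-4, 1, -2) = 1
N (Min): min(1, 4) = 1
Root (Max): max(3, -5, 1) = 3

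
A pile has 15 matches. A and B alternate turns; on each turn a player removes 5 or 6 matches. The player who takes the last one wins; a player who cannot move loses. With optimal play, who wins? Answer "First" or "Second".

Second

W/L table (W = player to move can force a win):
i:   0  1  2  3  4  5  6  7  8  9 10 11 12 13 14 15
     L  L  L  L  L  W  W  W  W  W  W  L  L  L  L  L
Position 15 is L, so the second player wins.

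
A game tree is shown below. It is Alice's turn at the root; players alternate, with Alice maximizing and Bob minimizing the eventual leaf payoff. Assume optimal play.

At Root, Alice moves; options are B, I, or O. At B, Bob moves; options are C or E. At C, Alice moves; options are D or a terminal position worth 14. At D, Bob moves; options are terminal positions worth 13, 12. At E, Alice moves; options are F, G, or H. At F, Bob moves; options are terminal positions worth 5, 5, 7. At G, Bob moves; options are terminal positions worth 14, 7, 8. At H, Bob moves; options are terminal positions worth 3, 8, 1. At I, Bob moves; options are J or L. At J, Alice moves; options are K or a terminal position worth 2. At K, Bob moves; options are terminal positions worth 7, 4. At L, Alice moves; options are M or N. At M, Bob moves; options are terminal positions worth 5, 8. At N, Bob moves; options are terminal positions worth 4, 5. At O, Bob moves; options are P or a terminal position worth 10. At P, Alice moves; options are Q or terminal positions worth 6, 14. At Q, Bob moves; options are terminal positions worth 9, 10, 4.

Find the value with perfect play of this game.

D (Bob): min(13, 12) = 12
C (Alice): max(12, 14) = 14
F (Bob): min(5, 5, 7) = 5
G (Bob): min(14, 7, 8) = 7
H (Bob): min(3, 8, 1) = 1
E (Alice): max(5, 7, 1) = 7
B (Bob): min(14, 7) = 7
K (Bob): min(7, 4) = 4
J (Alice): max(4, 2) = 4
M (Bob): min(5, 8) = 5
N (Bob): min(4, 5) = 4
L (Alice): max(5, 4) = 5
I (Bob): min(4, 5) = 4
Q (Bob): min(9, 10, 4) = 4
P (Alice): max(4, 6, 14) = 14
O (Bob): min(14, 10) = 10
Root (Alice): max(7, 4, 10) = 10

10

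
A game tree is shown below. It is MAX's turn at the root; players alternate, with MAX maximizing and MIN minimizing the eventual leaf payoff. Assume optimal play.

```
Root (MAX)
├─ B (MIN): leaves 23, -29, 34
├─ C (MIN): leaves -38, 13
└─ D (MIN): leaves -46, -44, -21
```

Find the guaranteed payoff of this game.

B (MIN): min(23, -29, 34) = -29
C (MIN): min(-38, 13) = -38
D (MIN): min(-46, -44, -21) = -46
Root (MAX): max(-29, -38, -46) = -29

-29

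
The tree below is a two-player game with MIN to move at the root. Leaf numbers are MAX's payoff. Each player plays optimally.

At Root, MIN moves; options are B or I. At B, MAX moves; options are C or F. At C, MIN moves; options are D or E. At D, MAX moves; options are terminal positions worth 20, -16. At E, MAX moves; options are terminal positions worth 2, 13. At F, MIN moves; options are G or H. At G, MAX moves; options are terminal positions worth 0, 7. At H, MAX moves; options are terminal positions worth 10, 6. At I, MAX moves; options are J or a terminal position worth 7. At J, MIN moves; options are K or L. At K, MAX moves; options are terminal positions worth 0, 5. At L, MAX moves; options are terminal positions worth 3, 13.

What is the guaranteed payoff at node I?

7

K: max(0, 5) = 5
L: max(3, 13) = 13
J: min(5, 13) = 5
I: max(5, 7) = 7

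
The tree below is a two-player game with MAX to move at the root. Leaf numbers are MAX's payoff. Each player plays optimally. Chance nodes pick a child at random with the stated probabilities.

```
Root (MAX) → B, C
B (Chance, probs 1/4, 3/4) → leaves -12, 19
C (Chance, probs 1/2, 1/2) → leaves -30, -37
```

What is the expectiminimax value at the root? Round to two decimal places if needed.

11.25

B (Chance): 1/4·-12 + 3/4·19 = 11.25
C (Chance): 1/2·-30 + 1/2·-37 = -33.5
Root (MAX): max(11.25, -33.5) = 11.25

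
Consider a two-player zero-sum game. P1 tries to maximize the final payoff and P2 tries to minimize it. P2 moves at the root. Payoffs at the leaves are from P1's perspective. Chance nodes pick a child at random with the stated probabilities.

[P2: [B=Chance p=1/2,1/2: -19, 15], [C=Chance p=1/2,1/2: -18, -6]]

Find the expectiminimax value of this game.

-12

B (Chance): 1/2·-19 + 1/2·15 = -2
C (Chance): 1/2·-18 + 1/2·-6 = -12
Root (P2): min(-2, -12) = -12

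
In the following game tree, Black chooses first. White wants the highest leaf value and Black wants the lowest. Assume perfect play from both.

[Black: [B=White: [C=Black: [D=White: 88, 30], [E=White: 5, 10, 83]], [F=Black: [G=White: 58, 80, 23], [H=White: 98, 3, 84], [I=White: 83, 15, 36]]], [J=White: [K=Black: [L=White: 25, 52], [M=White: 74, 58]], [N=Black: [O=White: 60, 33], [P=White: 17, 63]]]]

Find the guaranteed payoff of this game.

60

D (White): max(88, 30) = 88
E (White): max(5, 10, 83) = 83
C (Black): min(88, 83) = 83
G (White): max(58, 80, 23) = 80
H (White): max(98, 3, 84) = 98
I (White): max(83, 15, 36) = 83
F (Black): min(80, 98, 83) = 80
B (White): max(83, 80) = 83
L (White): max(25, 52) = 52
M (White): max(74, 58) = 74
K (Black): min(52, 74) = 52
O (White): max(60, 33) = 60
P (White): max(17, 63) = 63
N (Black): min(60, 63) = 60
J (White): max(52, 60) = 60
Root (Black): min(83, 60) = 60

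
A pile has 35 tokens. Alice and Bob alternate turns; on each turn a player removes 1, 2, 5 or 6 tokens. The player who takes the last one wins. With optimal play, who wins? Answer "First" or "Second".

Positions where the player to move wins (W) vs loses (L):
i:   0  1  2  3  4  5  6  7  8  9 10 11 12 13 14 15 16 17 18 19 20 21 22 23 24 25 26 27 28 29 30 31 32 33 34 35
     L  W  W  L  W  W  W  L  W  W  L  W  W  W  L  W  W  L  W  W  W  L  W  W  L  W  W  W  L  W  W  L  W  W  W  L
Position 35 is L, so the second player wins.

Second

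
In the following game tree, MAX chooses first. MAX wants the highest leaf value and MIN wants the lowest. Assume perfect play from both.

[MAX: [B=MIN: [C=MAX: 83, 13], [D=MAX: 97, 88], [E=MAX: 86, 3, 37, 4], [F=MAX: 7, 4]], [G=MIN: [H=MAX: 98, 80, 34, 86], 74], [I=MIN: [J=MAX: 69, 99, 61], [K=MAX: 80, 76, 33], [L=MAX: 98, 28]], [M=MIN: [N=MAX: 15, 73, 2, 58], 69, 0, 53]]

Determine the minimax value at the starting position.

80

C (MAX): max(83, 13) = 83
D (MAX): max(97, 88) = 97
E (MAX): max(86, 3, 37, 4) = 86
F (MAX): max(7, 4) = 7
B (MIN): min(83, 97, 86, 7) = 7
H (MAX): max(98, 80, 34, 86) = 98
G (MIN): min(98, 74) = 74
J (MAX): max(69, 99, 61) = 99
K (MAX): max(80, 76, 33) = 80
L (MAX): max(98, 28) = 98
I (MIN): min(99, 80, 98) = 80
N (MAX): max(15, 73, 2, 58) = 73
M (MIN): min(73, 69, 0, 53) = 0
Root (MAX): max(7, 74, 80, 0) = 80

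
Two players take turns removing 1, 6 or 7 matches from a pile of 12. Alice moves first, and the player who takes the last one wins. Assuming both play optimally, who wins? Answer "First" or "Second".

Positions where the player to move wins (W) vs loses (L):
i:   0  1  2  3  4  5  6  7  8  9 10 11 12
     L  W  L  W  L  W  W  W  W  W  W  W  L
Position 12 is L, so the second player wins.

Second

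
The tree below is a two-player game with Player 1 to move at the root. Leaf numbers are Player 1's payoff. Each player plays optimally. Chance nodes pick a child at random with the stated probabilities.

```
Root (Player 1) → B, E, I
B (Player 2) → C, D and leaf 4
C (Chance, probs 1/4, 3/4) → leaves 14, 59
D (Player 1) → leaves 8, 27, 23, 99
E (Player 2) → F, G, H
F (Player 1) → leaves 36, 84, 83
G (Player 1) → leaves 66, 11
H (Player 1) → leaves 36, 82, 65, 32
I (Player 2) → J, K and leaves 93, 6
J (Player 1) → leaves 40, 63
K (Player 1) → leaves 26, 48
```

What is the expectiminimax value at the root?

66

C (Chance): 1/4·14 + 3/4·59 = 47.75
D (Player 1): max(8, 27, 23, 99) = 99
B (Player 2): min(47.75, 99, 4) = 4
F (Player 1): max(36, 84, 83) = 84
G (Player 1): max(66, 11) = 66
H (Player 1): max(36, 82, 65, 32) = 82
E (Player 2): min(84, 66, 82) = 66
J (Player 1): max(40, 63) = 63
K (Player 1): max(26, 48) = 48
I (Player 2): min(63, 48, 93, 6) = 6
Root (Player 1): max(4, 66, 6) = 66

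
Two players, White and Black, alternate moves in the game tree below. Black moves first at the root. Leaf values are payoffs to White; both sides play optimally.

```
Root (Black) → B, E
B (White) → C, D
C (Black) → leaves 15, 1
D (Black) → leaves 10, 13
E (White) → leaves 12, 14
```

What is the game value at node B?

10

C: min(15, 1) = 1
D: min(10, 13) = 10
B: max(1, 10) = 10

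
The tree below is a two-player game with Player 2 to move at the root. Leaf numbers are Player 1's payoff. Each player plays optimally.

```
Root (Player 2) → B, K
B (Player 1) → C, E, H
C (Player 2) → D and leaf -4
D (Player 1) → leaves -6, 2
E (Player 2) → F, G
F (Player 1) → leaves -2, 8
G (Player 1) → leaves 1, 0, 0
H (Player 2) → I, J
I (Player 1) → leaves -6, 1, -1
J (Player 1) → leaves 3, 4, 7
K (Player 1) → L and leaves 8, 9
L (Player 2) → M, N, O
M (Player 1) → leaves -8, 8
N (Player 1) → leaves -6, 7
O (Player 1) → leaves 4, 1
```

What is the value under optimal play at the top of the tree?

1

D (Player 1): max(-6, 2) = 2
C (Player 2): min(2, -4) = -4
F (Player 1): max(-2, 8) = 8
G (Player 1): max(1, 0, 0) = 1
E (Player 2): min(8, 1) = 1
I (Player 1): max(-6, 1, -1) = 1
J (Player 1): max(3, 4, 7) = 7
H (Player 2): min(1, 7) = 1
B (Player 1): max(-4, 1, 1) = 1
M (Player 1): max(-8, 8) = 8
N (Player 1): max(-6, 7) = 7
O (Player 1): max(4, 1) = 4
L (Player 2): min(8, 7, 4) = 4
K (Player 1): max(4, 8, 9) = 9
Root (Player 2): min(1, 9) = 1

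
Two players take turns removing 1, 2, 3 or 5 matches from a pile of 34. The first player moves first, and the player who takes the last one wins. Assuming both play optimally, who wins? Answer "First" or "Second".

First

W/L table (W = player to move can force a win):
i:   0  1  2  3  4  5  6  7  8  9 10 11 12 13 14 15 16 17 18 19 20 21 22 23 24 25 26 27 28 29 30 31 32 33 34
     L  W  W  W  L  W  W  W  L  W  W  W  L  W  W  W  L  W  W  W  L  W  W  W  L  W  W  W  L  W  W  W  L  W  W
Position 34 is W, so the first player wins.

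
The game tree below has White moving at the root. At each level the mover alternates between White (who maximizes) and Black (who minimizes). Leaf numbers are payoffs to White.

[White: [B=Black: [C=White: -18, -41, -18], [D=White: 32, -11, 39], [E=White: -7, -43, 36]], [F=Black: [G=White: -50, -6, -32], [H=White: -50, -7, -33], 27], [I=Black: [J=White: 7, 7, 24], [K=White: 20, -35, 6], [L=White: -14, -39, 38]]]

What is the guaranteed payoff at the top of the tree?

20

C (White): max(-18, -41, -18) = -18
D (White): max(32, -11, 39) = 39
E (White): max(-7, -43, 36) = 36
B (Black): min(-18, 39, 36) = -18
G (White): max(-50, -6, -32) = -6
H (White): max(-50, -7, -33) = -7
F (Black): min(-6, -7, 27) = -7
J (White): max(7, 7, 24) = 24
K (White): max(20, -35, 6) = 20
L (White): max(-14, -39, 38) = 38
I (Black): min(24, 20, 38) = 20
Root (White): max(-18, -7, 20) = 20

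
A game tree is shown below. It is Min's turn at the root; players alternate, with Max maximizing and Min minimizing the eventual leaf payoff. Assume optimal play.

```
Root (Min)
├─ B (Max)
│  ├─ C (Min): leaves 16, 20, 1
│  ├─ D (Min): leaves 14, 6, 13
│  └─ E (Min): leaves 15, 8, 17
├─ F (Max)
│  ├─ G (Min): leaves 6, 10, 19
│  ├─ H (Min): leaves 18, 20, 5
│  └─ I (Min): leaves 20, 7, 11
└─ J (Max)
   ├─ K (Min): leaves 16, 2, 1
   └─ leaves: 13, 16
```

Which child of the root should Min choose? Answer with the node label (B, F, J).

C (Min): min(16, 20, 1) = 1
D (Min): min(14, 6, 13) = 6
E (Min): min(15, 8, 17) = 8
B (Max): max(1, 6, 8) = 8
G (Min): min(6, 10, 19) = 6
H (Min): min(18, 20, 5) = 5
I (Min): min(20, 7, 11) = 7
F (Max): max(6, 5, 7) = 7
K (Min): min(16, 2, 1) = 1
J (Max): max(1, 13, 16) = 16
Root (Min): min(8, 7, 16) = 7
Min picks the child with the lowest value: F (value 7).

F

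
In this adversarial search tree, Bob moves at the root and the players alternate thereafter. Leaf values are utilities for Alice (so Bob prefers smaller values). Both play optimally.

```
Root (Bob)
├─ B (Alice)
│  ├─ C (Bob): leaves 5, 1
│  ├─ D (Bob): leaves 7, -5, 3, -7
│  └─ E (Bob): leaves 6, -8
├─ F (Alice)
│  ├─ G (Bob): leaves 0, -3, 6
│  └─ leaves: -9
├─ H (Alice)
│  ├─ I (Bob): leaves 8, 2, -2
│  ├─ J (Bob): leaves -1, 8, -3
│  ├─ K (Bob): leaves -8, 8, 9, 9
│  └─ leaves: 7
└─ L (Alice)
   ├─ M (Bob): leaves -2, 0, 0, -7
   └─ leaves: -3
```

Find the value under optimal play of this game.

-3

C (Bob): min(5, 1) = 1
D (Bob): min(7, -5, 3, -7) = -7
E (Bob): min(6, -8) = -8
B (Alice): max(1, -7, -8) = 1
G (Bob): min(0, -3, 6) = -3
F (Alice): max(-3, -9) = -3
I (Bob): min(8, 2, -2) = -2
J (Bob): min(-1, 8, -3) = -3
K (Bob): min(-8, 8, 9, 9) = -8
H (Alice): max(-2, -3, -8, 7) = 7
M (Bob): min(-2, 0, 0, -7) = -7
L (Alice): max(-7, -3) = -3
Root (Bob): min(1, -3, 7, -3) = -3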